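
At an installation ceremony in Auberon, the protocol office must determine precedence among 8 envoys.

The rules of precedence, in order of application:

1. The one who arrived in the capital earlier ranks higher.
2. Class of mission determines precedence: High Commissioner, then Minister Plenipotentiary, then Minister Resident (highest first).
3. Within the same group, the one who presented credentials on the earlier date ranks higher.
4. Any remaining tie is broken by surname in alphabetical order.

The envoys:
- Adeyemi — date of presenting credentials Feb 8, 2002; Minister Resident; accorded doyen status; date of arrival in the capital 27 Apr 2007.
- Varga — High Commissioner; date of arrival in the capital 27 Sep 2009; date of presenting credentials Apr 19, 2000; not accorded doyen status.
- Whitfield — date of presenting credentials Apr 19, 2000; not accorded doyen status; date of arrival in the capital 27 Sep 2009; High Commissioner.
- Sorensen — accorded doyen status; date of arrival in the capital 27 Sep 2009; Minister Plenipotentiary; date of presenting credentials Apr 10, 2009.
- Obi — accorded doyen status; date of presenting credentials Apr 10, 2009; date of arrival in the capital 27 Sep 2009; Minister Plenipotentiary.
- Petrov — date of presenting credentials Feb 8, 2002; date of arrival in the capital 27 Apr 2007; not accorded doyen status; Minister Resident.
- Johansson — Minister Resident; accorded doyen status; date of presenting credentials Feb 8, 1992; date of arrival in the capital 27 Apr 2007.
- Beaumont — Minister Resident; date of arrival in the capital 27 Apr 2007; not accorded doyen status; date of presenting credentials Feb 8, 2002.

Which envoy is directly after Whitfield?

By date of arrival in the capital (earlier first): Johansson, Adeyemi, Beaumont and Petrov (each 27 Apr 2007); then Varga, Whitfield, Obi and Sorensen (each 27 Sep 2009).
Johansson, Adeyemi, Beaumont and Petrov are each Minister Resident, so the next rule applies.
Among Johansson, Adeyemi, Beaumont and Petrov, by date of presenting credentials (earlier first): Johansson (Feb 8, 1992) before Adeyemi, Beaumont and Petrov (Feb 8, 2002).
Among Adeyemi, Beaumont and Petrov, alphabetically by surname: Adeyemi before Beaumont before Petrov.
Among Varga, Whitfield, Obi and Sorensen, by class of mission: Varga and Whitfield (High Commissioner) before Obi and Sorensen (Minister Plenipotentiary).
Varga and Whitfield both have date of presenting credentials Apr 19, 2000, so the next rule applies.
Among Varga and Whitfield, alphabetically by surname: Varga before Whitfield.
Obi and Sorensen both have date of presenting credentials Apr 10, 2009, so the next rule applies.
Among Obi and Sorensen, alphabetically by surname: Obi before Sorensen.
Order: Johansson, Adeyemi, Beaumont, Petrov, Varga, Whitfield, Obi, Sorensen.

Obi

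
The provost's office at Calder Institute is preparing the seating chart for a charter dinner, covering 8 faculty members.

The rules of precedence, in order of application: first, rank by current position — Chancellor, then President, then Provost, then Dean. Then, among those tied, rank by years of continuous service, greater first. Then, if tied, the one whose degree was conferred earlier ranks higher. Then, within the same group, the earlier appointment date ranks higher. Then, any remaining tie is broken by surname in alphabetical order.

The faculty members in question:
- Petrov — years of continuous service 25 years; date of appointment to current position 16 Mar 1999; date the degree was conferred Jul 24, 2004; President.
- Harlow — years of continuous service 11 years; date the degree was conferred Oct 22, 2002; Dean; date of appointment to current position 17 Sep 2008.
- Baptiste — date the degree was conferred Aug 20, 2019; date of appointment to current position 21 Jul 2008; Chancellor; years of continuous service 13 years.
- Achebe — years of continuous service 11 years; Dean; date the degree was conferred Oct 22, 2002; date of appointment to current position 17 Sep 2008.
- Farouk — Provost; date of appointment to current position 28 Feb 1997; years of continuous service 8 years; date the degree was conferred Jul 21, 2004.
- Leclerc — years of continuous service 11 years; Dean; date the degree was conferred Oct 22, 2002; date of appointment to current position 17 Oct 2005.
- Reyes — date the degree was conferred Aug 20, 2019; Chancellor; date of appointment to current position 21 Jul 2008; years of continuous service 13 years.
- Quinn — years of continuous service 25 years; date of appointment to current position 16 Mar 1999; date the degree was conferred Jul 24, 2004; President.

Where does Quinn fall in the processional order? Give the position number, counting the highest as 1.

4

By current position: Baptiste and Reyes (Chancellor); then Petrov and Quinn (President); then Farouk (Provost); then Leclerc, Achebe and Harlow (Dean).
Baptiste and Reyes both have years of continuous service 13 years, so the next rule applies.
Baptiste and Reyes both have date the degree was conferred Aug 20, 2019, so the next rule applies.
Baptiste and Reyes both have date of appointment to current position 21 Jul 2008, so the next rule applies.
Among Baptiste and Reyes, alphabetically by surname: Baptiste before Reyes.
Petrov and Quinn both have years of continuous service 25 years, so the next rule applies.
Petrov and Quinn both have date the degree was conferred Jul 24, 2004, so the next rule applies.
Petrov and Quinn both have date of appointment to current position 16 Mar 1999, so the next rule applies.
Among Petrov and Quinn, alphabetically by surname: Petrov before Quinn.
Leclerc, Achebe and Harlow all have years of continuous service 11 years, so the next rule applies.
Leclerc, Achebe and Harlow all have date the degree was conferred Oct 22, 2002, so the next rule applies.
Among Leclerc, Achebe and Harlow, by date of appointment to current position (earlier first): Leclerc (17 Oct 2005) before Achebe and Harlow (17 Sep 2008).
Among Achebe and Harlow, alphabetically by surname: Achebe before Harlow.
Order: Baptiste, Reyes, Petrov, Quinn, Farouk, Leclerc, Achebe, Harlow. So position 4.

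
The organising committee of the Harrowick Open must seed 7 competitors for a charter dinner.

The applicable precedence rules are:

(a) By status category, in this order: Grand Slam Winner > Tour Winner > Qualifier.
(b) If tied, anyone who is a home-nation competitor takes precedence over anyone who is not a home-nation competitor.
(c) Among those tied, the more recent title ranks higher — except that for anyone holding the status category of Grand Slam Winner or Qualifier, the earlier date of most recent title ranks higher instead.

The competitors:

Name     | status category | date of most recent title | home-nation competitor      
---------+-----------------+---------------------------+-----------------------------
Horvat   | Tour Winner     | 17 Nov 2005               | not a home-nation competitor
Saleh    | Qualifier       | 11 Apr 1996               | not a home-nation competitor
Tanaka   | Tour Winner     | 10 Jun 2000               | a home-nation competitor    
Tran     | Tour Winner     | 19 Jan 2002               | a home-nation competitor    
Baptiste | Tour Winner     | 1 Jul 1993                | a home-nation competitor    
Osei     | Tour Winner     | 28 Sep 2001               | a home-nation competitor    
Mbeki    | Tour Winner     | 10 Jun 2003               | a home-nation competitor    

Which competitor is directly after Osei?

By status category: Mbeki, Tran, Osei, Tanaka, Baptiste and Horvat (Tour Winner); then Saleh (Qualifier).
Among Mbeki, Tran, Osei, Tanaka, Baptiste and Horvat, a home-nation competitor before not a home-nation competitor: Mbeki, Tran, Osei, Tanaka and Baptiste (a home-nation competitor) before Horvat (not a home-nation competitor).
Among Mbeki, Tran, Osei, Tanaka and Baptiste, by date of most recent title (later first): Mbeki (10 Jun 2003) before Tran (19 Jan 2002) before Osei (28 Sep 2001) before Tanaka (10 Jun 2000) before Baptiste (1 Jul 1993).
Order: Mbeki, Tran, Osei, Tanaka, Baptiste, Horvat, Saleh.

Tanaka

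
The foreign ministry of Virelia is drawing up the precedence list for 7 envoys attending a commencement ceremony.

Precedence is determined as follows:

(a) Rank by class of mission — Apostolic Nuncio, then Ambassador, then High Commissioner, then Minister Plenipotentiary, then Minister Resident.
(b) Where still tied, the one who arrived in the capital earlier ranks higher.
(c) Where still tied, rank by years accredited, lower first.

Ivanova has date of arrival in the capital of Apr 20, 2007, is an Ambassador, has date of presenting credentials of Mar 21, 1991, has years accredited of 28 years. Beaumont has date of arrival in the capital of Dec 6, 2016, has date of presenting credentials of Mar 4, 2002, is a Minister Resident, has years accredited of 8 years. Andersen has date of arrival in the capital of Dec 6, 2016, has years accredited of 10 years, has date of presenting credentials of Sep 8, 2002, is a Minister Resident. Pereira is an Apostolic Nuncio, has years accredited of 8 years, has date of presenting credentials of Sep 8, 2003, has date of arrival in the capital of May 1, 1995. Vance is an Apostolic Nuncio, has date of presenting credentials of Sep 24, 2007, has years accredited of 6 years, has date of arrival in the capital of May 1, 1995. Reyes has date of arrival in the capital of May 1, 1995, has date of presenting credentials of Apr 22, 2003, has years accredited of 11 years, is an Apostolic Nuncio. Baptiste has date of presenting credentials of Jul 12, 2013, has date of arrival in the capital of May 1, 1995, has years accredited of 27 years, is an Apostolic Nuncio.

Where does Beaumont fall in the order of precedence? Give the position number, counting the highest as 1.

6

By class of mission: Vance, Pereira, Reyes and Baptiste (Apostolic Nuncio); then Ivanova (Ambassador); then Beaumont and Andersen (Minister Resident).
Vance, Pereira, Reyes and Baptiste all have date of arrival in the capital May 1, 1995, so the next rule applies.
Among Vance, Pereira, Reyes and Baptiste, by years accredited (lower first): Vance (6 years) before Pereira (8 years) before Reyes (11 years) before Baptiste (27 years).
Beaumont and Andersen both have date of arrival in the capital Dec 6, 2016, so the next rule applies.
Among Beaumont and Andersen, by years accredited (lower first): Beaumont (8 years) before Andersen (10 years).
Order: Vance, Pereira, Reyes, Baptiste, Ivanova, Beaumont, Andersen. So position 6.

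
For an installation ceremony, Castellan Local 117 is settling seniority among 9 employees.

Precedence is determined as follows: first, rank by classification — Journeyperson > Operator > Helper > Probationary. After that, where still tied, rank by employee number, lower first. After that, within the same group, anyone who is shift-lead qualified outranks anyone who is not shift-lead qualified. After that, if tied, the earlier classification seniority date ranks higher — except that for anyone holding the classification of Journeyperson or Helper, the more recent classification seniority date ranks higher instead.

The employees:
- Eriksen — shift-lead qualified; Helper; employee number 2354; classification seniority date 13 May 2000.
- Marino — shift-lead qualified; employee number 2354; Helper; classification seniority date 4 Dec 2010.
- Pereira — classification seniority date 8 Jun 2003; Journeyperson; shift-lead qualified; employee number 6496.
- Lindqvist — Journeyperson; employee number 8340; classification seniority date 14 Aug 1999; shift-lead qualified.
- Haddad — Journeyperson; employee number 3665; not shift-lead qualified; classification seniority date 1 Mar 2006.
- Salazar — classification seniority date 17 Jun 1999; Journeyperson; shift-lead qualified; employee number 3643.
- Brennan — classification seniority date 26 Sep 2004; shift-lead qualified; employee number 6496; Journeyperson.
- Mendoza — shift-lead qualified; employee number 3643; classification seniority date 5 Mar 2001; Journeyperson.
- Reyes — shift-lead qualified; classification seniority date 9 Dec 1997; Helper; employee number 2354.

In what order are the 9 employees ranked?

By classification: Mendoza, Salazar, Haddad, Brennan, Pereira and Lindqvist (Journeyperson); then Marino, Eriksen and Reyes (Helper).
Among Mendoza, Salazar, Haddad, Brennan, Pereira and Lindqvist, by employee number (lower first): Mendoza and Salazar (3643) before Haddad (3665) before Brennan and Pereira (6496) before Lindqvist (8340).
Mendoza and Salazar are each shift-lead qualified, so the next rule applies.
Among Mendoza and Salazar, by classification seniority date (later first) (reversed rule for this group): Mendoza (5 Mar 2001) before Salazar (17 Jun 1999).
Brennan and Pereira are each shift-lead qualified, so the next rule applies.
Among Brennan and Pereira, by classification seniority date (later first) (reversed rule for this group): Brennan (26 Sep 2004) before Pereira (8 Jun 2003).
Marino, Eriksen and Reyes all have employee number 2354, so the next rule applies.
Marino, Eriksen and Reyes are each shift-lead qualified, so the next rule applies.
Among Marino, Eriksen and Reyes, by classification seniority date (later first) (reversed rule for this group): Marino (4 Dec 2010) before Eriksen (13 May 2000) before Reyes (9 Dec 1997).
Full order: Mendoza, Salazar, Haddad, Brennan, Pereira, Lindqvist, Marino, Eriksen, Reyes.

Mendoza, Salazar, Haddad, Brennan, Pereira, Lindqvist, Marino, Eriksen, Reyes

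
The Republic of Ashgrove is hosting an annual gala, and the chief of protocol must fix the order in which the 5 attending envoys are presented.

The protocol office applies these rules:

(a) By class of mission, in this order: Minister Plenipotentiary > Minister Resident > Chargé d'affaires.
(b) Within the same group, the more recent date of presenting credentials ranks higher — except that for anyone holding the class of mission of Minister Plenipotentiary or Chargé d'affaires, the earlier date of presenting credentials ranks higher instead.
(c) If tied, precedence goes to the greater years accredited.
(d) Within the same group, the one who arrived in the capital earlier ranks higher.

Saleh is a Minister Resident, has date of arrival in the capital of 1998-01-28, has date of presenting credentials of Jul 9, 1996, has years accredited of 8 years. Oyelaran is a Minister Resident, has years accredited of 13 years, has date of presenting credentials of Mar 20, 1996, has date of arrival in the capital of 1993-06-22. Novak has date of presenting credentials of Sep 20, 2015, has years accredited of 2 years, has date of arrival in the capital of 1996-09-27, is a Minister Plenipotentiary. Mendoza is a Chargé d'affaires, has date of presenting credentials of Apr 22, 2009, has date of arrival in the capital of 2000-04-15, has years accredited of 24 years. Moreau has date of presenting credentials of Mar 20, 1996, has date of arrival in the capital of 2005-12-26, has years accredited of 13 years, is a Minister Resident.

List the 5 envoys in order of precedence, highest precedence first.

By class of mission: Novak (Minister Plenipotentiary); then Saleh, Oyelaran and Moreau (Minister Resident); then Mendoza (Chargé d'affaires).
Among Saleh, Oyelaran and Moreau, by date of presenting credentials (later first): Saleh (Jul 9, 1996) before Oyelaran and Moreau (Mar 20, 1996).
Oyelaran and Moreau both have years accredited 13 years, so the next rule applies.
Among Oyelaran and Moreau, by date of arrival in the capital (earlier first): Oyelaran (1993-06-22) before Moreau (2005-12-26).
Full order: Novak, Saleh, Oyelaran, Moreau, Mendoza.

Novak, Saleh, Oyelaran, Moreau, Mendoza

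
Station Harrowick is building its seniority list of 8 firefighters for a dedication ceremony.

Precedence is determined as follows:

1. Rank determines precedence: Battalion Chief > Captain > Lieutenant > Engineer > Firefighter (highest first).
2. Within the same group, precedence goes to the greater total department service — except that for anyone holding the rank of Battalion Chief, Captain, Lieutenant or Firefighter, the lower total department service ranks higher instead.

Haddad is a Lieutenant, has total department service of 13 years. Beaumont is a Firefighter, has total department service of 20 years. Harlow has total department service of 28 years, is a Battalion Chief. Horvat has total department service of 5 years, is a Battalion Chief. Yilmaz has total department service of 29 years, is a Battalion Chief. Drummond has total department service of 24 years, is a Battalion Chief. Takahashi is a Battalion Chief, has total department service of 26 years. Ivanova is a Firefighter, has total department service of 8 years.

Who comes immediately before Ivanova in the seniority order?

Haddad

By rank: Horvat, Drummond, Takahashi, Harlow and Yilmaz (Battalion Chief); then Haddad (Lieutenant); then Ivanova and Beaumont (Firefighter).
Among Horvat, Drummond, Takahashi, Harlow and Yilmaz, by total department service (lower first) (reversed rule for this group): Horvat (5 years) before Drummond (24 years) before Takahashi (26 years) before Harlow (28 years) before Yilmaz (29 years).
Among Ivanova and Beaumont, by total department service (lower first) (reversed rule for this group): Ivanova (8 years) before Beaumont (20 years).
Order: Horvat, Drummond, Takahashi, Harlow, Yilmaz, Haddad, Ivanova, Beaumont.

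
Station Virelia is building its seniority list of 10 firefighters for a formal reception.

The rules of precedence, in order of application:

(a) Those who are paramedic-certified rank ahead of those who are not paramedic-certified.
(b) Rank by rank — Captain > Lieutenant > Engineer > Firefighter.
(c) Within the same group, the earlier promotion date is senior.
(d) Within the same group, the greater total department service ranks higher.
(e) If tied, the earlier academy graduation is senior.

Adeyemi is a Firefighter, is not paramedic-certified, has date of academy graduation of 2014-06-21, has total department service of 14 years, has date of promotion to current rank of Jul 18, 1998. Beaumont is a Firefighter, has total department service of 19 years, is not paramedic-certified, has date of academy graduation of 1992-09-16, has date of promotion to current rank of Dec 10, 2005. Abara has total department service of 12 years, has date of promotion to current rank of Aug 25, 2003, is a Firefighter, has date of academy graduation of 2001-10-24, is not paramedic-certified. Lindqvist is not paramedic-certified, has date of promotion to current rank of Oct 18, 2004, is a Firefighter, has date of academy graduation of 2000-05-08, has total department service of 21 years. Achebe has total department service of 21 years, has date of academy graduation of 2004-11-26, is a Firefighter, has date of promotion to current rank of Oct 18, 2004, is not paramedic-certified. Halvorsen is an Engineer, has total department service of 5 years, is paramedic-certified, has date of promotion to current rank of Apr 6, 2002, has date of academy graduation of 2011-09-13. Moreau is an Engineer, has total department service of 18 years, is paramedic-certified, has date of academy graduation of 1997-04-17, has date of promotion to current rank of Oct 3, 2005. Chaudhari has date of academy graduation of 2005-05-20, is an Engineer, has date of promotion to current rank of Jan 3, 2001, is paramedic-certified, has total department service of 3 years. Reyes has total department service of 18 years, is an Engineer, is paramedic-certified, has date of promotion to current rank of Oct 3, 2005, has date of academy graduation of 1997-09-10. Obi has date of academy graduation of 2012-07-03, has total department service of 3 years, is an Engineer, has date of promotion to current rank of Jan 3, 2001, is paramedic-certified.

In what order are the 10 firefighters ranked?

Chaudhari, Obi, Halvorsen, Moreau, Reyes, Adeyemi, Abara, Lindqvist, Achebe, Beaumont

By the first rule: Chaudhari, Obi, Halvorsen, Moreau and Reyes (each paramedic-certified); then Adeyemi, Abara, Lindqvist, Achebe and Beaumont (each not paramedic-certified).
Chaudhari, Obi, Halvorsen, Moreau and Reyes are each Engineer, so the next rule applies.
Among Chaudhari, Obi, Halvorsen, Moreau and Reyes, by date of promotion to current rank (earlier first): Chaudhari and Obi (Jan 3, 2001) before Halvorsen (Apr 6, 2002) before Moreau and Reyes (Oct 3, 2005).
Chaudhari and Obi both have total department service 3 years, so the next rule applies.
Among Chaudhari and Obi, by date of academy graduation (earlier first): Chaudhari (2005-05-20) before Obi (2012-07-03).
Moreau and Reyes both have total department service 18 years, so the next rule applies.
Among Moreau and Reyes, by date of academy graduation (earlier first): Moreau (1997-04-17) before Reyes (1997-09-10).
Adeyemi, Abara, Lindqvist, Achebe and Beaumont are each Firefighter, so the next rule applies.
Among Adeyemi, Abara, Lindqvist, Achebe and Beaumont, by date of promotion to current rank (earlier first): Adeyemi (Jul 18, 1998) before Abara (Aug 25, 2003) before Lindqvist and Achebe (Oct 18, 2004) before Beaumont (Dec 10, 2005).
Lindqvist and Achebe both have total department service 21 years, so the next rule applies.
Among Lindqvist and Achebe, by date of academy graduation (earlier first): Lindqvist (2000-05-08) before Achebe (2004-11-26).
Full order: Chaudhari, Obi, Halvorsen, Moreau, Reyes, Adeyemi, Abara, Lindqvist, Achebe, Beaumont.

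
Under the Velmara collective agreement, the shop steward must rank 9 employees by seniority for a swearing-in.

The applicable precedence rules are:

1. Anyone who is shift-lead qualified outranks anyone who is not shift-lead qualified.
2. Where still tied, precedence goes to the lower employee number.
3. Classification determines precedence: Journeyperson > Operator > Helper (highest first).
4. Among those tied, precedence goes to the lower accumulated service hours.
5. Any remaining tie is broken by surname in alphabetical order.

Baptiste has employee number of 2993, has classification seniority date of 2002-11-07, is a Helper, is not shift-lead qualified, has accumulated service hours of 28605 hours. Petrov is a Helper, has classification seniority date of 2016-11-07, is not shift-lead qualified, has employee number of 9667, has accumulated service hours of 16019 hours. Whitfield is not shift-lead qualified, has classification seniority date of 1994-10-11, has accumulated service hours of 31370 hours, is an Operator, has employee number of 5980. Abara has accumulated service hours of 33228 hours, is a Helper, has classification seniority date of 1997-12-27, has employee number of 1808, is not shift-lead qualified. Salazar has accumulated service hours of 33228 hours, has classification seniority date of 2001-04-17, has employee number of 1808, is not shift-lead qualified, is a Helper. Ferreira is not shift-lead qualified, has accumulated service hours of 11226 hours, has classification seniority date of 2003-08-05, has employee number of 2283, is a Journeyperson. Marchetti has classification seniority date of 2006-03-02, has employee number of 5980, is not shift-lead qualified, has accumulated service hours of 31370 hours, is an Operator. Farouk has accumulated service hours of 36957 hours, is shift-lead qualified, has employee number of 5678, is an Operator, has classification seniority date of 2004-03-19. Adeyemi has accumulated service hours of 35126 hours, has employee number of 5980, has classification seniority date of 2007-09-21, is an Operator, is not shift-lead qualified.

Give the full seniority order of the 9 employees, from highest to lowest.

By the first rule: Farouk (shift-lead qualified); then Abara, Salazar, Ferreira, Baptiste, Marchetti, Whitfield, Adeyemi and Petrov (each not shift-lead qualified).
Among Abara, Salazar, Ferreira, Baptiste, Marchetti, Whitfield, Adeyemi and Petrov, by employee number (lower first): Abara and Salazar (1808) before Ferreira (2283) before Baptiste (2993) before Marchetti, Whitfield and Adeyemi (5980) before Petrov (9667).
Abara and Salazar are each Helper, so the next rule applies.
Abara and Salazar both have accumulated service hours 33228 hours, so the next rule applies.
Among Abara and Salazar, alphabetically by surname: Abara before Salazar.
Marchetti, Whitfield and Adeyemi are each Operator, so the next rule applies.
Among Marchetti, Whitfield and Adeyemi, by accumulated service hours (lower first): Marchetti and Whitfield (31370 hours) before Adeyemi (35126 hours).
Among Marchetti and Whitfield, alphabetically by surname: Marchetti before Whitfield.
Full order: Farouk, Abara, Salazar, Ferreira, Baptiste, Marchetti, Whitfield, Adeyemi, Petrov.

Farouk, Abara, Salazar, Ferreira, Baptiste, Marchetti, Whitfield, Adeyemi, Petrov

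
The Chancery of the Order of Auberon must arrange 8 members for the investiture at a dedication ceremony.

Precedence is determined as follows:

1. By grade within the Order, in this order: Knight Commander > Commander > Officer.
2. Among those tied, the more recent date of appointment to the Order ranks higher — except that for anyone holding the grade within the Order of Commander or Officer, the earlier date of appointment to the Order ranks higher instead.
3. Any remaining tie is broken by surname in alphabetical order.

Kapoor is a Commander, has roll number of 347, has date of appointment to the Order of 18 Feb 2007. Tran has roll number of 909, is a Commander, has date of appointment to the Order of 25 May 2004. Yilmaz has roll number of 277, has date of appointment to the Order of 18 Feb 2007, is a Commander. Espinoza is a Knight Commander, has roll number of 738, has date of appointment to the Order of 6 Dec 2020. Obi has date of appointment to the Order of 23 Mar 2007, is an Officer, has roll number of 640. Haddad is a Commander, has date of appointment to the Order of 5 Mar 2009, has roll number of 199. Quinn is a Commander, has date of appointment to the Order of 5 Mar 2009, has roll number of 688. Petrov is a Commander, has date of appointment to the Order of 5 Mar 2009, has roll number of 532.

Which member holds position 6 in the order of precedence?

By grade within the Order: Espinoza (Knight Commander); then Tran, Kapoor, Yilmaz, Haddad, Petrov and Quinn (Commander); then Obi (Officer).
Among Tran, Kapoor, Yilmaz, Haddad, Petrov and Quinn, by date of appointment to the Order (earlier first) (reversed rule for this group): Tran (25 May 2004) before Kapoor and Yilmaz (18 Feb 2007) before Haddad, Petrov and Quinn (5 Mar 2009).
Among Kapoor and Yilmaz, alphabetically by surname: Kapoor before Yilmaz.
Among Haddad, Petrov and Quinn, alphabetically by surname: Haddad before Petrov before Quinn.
Order: Espinoza, Tran, Kapoor, Yilmaz, Haddad, Petrov, Quinn, Obi.

Petrov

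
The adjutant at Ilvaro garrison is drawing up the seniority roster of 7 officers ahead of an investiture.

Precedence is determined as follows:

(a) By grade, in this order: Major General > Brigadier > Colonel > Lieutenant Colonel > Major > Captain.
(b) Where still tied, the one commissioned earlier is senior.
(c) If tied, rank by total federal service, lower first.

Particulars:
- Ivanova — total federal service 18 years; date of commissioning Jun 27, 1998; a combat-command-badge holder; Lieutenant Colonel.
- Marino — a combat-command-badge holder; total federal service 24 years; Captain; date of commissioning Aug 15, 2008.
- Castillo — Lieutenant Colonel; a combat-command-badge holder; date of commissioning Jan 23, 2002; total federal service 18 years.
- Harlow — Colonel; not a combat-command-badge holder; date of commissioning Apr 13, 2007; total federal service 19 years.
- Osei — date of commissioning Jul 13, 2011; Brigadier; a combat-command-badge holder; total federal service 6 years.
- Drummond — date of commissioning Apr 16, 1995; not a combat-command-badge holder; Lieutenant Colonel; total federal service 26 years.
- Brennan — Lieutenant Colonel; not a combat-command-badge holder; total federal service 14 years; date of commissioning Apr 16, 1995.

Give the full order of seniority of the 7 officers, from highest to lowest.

By grade: Osei (Brigadier); then Harlow (Colonel); then Brennan, Drummond, Ivanova and Castillo (Lieutenant Colonel); then Marino (Captain).
Among Brennan, Drummond, Ivanova and Castillo, by date of commissioning (earlier first): Brennan and Drummond (Apr 16, 1995) before Ivanova (Jun 27, 1998) before Castillo (Jan 23, 2002).
Among Brennan and Drummond, by total federal service (lower first): Brennan (14 years) before Drummond (26 years).
Full order: Osei, Harlow, Brennan, Drummond, Ivanova, Castillo, Marino.

Osei, Harlow, Brennan, Drummond, Ivanova, Castillo, Marino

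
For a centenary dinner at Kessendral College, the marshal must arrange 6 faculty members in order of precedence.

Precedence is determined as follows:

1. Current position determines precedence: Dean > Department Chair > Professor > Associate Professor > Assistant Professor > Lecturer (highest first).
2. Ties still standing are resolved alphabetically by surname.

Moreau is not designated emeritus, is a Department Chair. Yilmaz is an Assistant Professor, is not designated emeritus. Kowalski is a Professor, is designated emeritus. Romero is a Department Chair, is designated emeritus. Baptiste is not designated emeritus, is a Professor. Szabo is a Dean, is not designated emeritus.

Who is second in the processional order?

By current position: Szabo (Dean); then Moreau and Romero (Department Chair); then Baptiste and Kowalski (Professor); then Yilmaz (Assistant Professor).
Among Moreau and Romero, alphabetically by surname: Moreau before Romero.
Among Baptiste and Kowalski, alphabetically by surname: Baptiste before Kowalski.
Order: Szabo, Moreau, Romero, Baptiste, Kowalski, Yilmaz.

Moreau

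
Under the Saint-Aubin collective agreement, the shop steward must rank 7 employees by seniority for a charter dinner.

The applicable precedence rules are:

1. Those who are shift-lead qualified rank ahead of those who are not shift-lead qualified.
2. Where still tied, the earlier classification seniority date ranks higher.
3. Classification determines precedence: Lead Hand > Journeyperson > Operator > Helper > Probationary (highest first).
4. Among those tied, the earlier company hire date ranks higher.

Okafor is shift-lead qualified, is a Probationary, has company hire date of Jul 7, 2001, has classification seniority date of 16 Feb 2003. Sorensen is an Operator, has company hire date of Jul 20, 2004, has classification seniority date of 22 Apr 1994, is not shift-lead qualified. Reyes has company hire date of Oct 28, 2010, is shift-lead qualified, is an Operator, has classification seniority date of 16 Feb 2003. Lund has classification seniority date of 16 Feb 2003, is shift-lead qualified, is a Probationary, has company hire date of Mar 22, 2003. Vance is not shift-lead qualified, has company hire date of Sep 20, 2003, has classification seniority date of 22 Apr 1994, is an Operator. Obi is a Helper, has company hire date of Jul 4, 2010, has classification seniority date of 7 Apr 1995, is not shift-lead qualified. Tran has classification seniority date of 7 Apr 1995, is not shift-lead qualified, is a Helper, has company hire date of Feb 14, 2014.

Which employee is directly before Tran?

Obi

By the first rule: Reyes, Okafor and Lund (each shift-lead qualified); then Vance, Sorensen, Obi and Tran (each not shift-lead qualified).
Reyes, Okafor and Lund all have classification seniority date 16 Feb 2003, so the next rule applies.
Among Reyes, Okafor and Lund, by classification: Reyes (Operator) before Okafor and Lund (Probationary).
Among Okafor and Lund, by company hire date (earlier first): Okafor (Jul 7, 2001) before Lund (Mar 22, 2003).
Among Vance, Sorensen, Obi and Tran, by classification seniority date (earlier first): Vance and Sorensen (22 Apr 1994) before Obi and Tran (7 Apr 1995).
Vance and Sorensen are each Operator, so the next rule applies.
Among Vance and Sorensen, by company hire date (earlier first): Vance (Sep 20, 2003) before Sorensen (Jul 20, 2004).
Obi and Tran are each Helper, so the next rule applies.
Among Obi and Tran, by company hire date (earlier first): Obi (Jul 4, 2010) before Tran (Feb 14, 2014).
Order: Reyes, Okafor, Lund, Vance, Sorensen, Obi, Tran.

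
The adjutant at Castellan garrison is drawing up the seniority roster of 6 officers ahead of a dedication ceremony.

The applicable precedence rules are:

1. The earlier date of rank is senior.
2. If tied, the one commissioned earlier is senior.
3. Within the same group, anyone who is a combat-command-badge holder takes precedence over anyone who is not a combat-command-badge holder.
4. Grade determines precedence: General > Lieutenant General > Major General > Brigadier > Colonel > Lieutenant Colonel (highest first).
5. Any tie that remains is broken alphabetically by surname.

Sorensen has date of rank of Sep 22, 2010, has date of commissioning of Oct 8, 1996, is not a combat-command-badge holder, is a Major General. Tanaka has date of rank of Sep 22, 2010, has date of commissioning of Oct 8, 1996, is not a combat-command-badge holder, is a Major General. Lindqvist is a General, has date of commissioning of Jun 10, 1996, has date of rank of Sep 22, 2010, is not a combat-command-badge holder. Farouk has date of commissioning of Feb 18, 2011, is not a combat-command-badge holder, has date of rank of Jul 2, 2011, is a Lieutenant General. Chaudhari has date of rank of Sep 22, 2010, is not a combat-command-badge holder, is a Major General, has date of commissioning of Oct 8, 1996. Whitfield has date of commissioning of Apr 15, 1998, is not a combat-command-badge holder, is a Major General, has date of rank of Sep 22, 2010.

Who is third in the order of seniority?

By date of rank (earlier first): Lindqvist, Chaudhari, Sorensen, Tanaka and Whitfield (each Sep 22, 2010); then Farouk (Jul 2, 2011).
Among Lindqvist, Chaudhari, Sorensen, Tanaka and Whitfield, by date of commissioning (earlier first): Lindqvist (Jun 10, 1996) before Chaudhari, Sorensen and Tanaka (Oct 8, 1996) before Whitfield (Apr 15, 1998).
Chaudhari, Sorensen and Tanaka are each not a combat-command-badge holder, so the next rule applies.
Chaudhari, Sorensen and Tanaka are each Major General, so the next rule applies.
Among Chaudhari, Sorensen and Tanaka, alphabetically by surname: Chaudhari before Sorensen before Tanaka.
Order: Lindqvist, Chaudhari, Sorensen, Tanaka, Whitfield, Farouk.

Sorensen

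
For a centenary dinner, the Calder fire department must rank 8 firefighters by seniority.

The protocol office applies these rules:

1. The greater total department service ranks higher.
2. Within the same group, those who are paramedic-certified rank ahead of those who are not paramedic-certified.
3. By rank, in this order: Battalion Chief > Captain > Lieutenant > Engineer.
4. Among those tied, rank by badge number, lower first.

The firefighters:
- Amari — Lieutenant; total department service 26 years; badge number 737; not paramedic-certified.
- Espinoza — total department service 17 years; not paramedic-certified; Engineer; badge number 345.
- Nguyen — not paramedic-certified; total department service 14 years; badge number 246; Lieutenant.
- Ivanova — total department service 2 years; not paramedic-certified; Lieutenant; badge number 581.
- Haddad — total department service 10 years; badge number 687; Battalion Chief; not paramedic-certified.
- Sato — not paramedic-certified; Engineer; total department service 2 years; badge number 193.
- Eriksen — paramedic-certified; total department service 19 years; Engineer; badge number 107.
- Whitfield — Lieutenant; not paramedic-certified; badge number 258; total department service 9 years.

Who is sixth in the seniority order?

By total department service (higher first): Amari (26 years); then Eriksen (19 years); then Espinoza (17 years); then Nguyen (14 years); then Haddad (10 years); then Whitfield (9 years); then Ivanova and Sato (both 2 years).
Ivanova and Sato are each not paramedic-certified, so the next rule applies.
Among Ivanova and Sato, by rank: Ivanova (Lieutenant) before Sato (Engineer).
Order: Amari, Eriksen, Espinoza, Nguyen, Haddad, Whitfield, Ivanova, Sato.

Whitfield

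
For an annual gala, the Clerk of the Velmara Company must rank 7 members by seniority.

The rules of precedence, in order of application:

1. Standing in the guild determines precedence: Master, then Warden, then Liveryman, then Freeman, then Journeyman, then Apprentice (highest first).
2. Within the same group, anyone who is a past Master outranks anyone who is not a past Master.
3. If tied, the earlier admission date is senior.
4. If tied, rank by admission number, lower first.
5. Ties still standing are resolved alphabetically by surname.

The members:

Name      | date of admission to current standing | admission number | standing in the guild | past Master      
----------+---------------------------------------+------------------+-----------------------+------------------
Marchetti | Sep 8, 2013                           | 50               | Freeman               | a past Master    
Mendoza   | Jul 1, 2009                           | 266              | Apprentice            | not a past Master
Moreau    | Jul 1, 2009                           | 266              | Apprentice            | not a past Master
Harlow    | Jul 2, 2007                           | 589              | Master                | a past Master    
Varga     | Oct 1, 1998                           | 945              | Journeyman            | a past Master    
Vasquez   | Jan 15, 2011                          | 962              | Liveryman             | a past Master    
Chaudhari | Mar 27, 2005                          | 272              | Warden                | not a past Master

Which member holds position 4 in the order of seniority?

By standing in the guild: Harlow (Master); then Chaudhari (Warden); then Vasquez (Liveryman); then Marchetti (Freeman); then Varga (Journeyman); then Mendoza and Moreau (Apprentice).
Mendoza and Moreau are each not a past Master, so the next rule applies.
Mendoza and Moreau both have date of admission to current standing Jul 1, 2009, so the next rule applies.
Mendoza and Moreau both have admission number 266, so the next rule applies.
Among Mendoza and Moreau, alphabetically by surname: Mendoza before Moreau.
Order: Harlow, Chaudhari, Vasquez, Marchetti, Varga, Mendoza, Moreau.

Marchetti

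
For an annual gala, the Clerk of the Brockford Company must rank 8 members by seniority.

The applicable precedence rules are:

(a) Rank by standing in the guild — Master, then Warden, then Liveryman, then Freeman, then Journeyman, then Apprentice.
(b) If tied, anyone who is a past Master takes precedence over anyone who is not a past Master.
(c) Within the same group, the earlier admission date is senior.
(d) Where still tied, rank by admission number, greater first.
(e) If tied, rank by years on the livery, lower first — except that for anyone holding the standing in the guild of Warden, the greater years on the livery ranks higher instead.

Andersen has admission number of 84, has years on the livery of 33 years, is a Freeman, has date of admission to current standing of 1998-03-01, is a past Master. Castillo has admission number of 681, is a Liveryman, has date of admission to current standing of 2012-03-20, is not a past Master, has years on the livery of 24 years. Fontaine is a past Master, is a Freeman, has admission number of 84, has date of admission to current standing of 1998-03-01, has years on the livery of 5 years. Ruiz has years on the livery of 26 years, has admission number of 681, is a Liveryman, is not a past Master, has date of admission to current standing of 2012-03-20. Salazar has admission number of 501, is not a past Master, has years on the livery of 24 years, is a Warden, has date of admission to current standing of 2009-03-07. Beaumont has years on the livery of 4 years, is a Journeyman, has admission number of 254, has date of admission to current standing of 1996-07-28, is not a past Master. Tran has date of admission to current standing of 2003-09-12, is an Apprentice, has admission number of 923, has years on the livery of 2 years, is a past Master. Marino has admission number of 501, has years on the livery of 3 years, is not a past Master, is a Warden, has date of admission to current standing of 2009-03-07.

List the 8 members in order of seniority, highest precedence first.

Salazar, Marino, Castillo, Ruiz, Fontaine, Andersen, Beaumont, Tran

By standing in the guild: Salazar and Marino (Warden); then Castillo and Ruiz (Liveryman); then Fontaine and Andersen (Freeman); then Beaumont (Journeyman); then Tran (Apprentice).
Salazar and Marino are each not a past Master, so the next rule applies.
Salazar and Marino both have date of admission to current standing 2009-03-07, so the next rule applies.
Salazar and Marino both have admission number 501, so the next rule applies.
Among Salazar and Marino, by years on the livery (higher first) (reversed rule for this group): Salazar (24 years) before Marino (3 years).
Castillo and Ruiz are each not a past Master, so the next rule applies.
Castillo and Ruiz both have date of admission to current standing 2012-03-20, so the next rule applies.
Castillo and Ruiz both have admission number 681, so the next rule applies.
Among Castillo and Ruiz, by years on the livery (lower first): Castillo (24 years) before Ruiz (26 years).
Fontaine and Andersen are each a past Master, so the next rule applies.
Fontaine and Andersen both have date of admission to current standing 1998-03-01, so the next rule applies.
Fontaine and Andersen both have admission number 84, so the next rule applies.
Among Fontaine and Andersen, by years on the livery (lower first): Fontaine (5 years) before Andersen (33 years).
Full order: Salazar, Marino, Castillo, Ruiz, Fontaine, Andersen, Beaumont, Tran.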